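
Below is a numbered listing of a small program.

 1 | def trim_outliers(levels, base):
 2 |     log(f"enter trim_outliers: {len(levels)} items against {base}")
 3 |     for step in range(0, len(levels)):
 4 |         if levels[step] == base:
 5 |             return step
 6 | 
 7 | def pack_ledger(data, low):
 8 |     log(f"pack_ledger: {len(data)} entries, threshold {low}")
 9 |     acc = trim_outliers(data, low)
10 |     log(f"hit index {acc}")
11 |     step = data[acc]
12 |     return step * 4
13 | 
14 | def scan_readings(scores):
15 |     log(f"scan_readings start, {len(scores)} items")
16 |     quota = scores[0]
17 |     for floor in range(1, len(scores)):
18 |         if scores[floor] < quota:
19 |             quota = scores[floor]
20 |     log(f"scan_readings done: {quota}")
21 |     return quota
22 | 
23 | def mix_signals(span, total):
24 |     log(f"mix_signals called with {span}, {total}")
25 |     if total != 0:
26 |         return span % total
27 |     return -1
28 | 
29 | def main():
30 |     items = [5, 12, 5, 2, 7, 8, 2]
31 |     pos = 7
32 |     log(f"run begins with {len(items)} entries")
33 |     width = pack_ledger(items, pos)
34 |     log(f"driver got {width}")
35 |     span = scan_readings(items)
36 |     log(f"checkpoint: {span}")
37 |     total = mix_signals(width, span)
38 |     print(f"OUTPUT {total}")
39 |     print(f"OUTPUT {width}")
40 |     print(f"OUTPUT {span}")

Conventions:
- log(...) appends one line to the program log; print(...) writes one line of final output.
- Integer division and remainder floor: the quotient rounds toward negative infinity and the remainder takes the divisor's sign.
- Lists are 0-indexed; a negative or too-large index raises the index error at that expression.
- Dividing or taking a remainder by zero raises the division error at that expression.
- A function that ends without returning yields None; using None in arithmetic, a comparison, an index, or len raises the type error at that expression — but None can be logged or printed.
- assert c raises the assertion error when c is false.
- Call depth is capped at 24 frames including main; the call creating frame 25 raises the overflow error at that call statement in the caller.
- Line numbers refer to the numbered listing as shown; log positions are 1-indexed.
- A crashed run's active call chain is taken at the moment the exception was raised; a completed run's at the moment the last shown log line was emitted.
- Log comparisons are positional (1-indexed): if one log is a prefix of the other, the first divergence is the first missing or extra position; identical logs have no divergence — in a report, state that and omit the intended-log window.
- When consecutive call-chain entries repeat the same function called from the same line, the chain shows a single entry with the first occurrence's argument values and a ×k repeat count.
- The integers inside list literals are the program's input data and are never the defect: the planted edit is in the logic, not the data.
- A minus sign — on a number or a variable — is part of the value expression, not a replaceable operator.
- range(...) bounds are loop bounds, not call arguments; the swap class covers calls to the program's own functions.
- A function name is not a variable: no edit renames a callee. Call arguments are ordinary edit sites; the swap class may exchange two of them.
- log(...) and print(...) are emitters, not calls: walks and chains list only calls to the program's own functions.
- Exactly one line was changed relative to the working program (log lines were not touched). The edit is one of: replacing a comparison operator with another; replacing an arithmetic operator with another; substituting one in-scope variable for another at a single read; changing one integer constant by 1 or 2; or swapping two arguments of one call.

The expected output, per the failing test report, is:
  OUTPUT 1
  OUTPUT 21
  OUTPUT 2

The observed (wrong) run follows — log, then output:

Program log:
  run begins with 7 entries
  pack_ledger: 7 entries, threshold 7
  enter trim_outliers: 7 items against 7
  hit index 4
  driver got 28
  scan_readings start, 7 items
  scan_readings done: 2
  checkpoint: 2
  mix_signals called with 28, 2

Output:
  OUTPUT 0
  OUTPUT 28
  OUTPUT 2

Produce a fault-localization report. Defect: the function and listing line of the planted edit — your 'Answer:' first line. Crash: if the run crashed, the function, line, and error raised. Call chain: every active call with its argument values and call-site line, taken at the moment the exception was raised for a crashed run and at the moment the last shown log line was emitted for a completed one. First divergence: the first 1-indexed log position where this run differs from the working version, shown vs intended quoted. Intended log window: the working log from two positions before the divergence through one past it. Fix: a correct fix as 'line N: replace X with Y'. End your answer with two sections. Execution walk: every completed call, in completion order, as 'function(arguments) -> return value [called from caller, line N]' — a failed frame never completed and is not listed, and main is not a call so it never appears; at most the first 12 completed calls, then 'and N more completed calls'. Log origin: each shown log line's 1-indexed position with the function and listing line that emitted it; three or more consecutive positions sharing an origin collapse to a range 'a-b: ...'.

Answer: the defect is in pack_ledger at line 12.
The tell: Log line 5 is where behavior first shows: 'driver got 28' appears instead of 'driver got 21'.
Call chain: main -> mix_signals(28, 2) (called at line 37).
First divergence: position 5 — the shown line 'driver got 28' should read 'driver got 21'.
Intended log window:
  3: enter trim_outliers: 7 items against 7
  4: hit index 4
  5: driver got 21
  6: scan_readings start, 7 items
Execution walk:
  trim_outliers([5, 12, 5, 2, 7, 8, 2], 7) -> 4  [called from pack_ledger, line 9]
  pack_ledger([5, 12, 5, 2, 7, 8, 2], 7) -> 28  [called from main, line 33]
  scan_readings([5, 12, 5, 2, 7, 8, 2]) -> 2  [called from main, line 35]
  mix_signals(28, 2) -> 0  [called from main, line 37]
Log origins:
  1: logged in main at line 32
  2: logged in pack_ledger at line 8
  3: logged in trim_outliers at line 2
  4: logged in pack_ledger at line 10
  5: logged in main at line 34
  6: logged in scan_readings at line 15
  7: logged in scan_readings at line 20
  8: logged in main at line 36
  9: logged in mix_signals at line 24
A correct fix: line 12: replace `4` with `3`.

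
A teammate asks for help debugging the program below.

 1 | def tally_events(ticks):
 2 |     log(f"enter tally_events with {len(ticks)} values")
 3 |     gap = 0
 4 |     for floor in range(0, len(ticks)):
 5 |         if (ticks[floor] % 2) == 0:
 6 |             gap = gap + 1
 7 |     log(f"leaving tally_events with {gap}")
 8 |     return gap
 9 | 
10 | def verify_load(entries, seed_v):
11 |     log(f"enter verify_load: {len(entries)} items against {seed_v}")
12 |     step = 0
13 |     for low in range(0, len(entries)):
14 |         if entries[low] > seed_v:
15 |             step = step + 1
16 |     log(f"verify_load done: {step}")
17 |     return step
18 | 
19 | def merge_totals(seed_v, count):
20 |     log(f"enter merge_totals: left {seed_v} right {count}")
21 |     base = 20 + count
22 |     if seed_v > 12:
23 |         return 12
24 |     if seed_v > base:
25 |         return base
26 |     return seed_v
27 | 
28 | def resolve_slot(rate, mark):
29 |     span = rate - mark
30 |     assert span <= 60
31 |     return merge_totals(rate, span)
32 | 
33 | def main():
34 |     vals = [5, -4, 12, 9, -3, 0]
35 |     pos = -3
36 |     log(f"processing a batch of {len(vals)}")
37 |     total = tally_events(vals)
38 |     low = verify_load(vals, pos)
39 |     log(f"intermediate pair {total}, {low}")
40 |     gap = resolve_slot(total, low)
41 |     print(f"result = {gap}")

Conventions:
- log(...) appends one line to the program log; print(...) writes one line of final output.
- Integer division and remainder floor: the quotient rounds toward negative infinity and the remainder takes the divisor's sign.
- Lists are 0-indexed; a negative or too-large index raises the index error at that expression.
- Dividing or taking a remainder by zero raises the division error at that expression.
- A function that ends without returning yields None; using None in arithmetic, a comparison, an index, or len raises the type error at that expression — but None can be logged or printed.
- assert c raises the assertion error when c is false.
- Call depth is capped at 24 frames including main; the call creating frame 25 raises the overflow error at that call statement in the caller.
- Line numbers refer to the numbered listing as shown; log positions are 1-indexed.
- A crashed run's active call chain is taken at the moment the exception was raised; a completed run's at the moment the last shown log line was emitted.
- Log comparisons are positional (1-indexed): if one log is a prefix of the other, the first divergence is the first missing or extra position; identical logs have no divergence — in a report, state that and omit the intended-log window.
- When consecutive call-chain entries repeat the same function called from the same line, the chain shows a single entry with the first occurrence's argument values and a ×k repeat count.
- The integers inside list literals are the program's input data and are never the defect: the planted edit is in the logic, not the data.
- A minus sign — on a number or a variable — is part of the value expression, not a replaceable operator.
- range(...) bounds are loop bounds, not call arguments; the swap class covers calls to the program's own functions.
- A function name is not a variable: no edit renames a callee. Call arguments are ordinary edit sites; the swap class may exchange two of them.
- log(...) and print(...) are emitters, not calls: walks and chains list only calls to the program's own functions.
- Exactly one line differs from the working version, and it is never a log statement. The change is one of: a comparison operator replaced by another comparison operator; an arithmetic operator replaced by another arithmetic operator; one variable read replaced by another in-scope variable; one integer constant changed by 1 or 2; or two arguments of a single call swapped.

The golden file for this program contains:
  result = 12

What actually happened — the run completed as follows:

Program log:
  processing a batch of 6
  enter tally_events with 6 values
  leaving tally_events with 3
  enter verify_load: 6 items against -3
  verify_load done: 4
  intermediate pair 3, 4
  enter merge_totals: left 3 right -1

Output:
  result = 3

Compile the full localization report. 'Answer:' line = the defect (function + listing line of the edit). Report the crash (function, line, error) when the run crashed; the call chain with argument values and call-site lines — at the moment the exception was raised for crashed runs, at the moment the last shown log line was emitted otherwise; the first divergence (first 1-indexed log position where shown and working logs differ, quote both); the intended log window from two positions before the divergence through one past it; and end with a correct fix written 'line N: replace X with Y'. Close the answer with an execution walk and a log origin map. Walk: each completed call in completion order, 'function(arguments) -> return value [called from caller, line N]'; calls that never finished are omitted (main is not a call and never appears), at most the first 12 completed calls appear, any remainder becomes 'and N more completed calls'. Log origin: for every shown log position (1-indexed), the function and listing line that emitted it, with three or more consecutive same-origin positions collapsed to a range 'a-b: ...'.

Answer: the defect is in merge_totals at line 22.
Key fact: Log streams are identical — the defect surfaces only in the printed output.
Call chain: main -> resolve_slot(3, 4) (called at line 40) -> merge_totals(3, -1) (called at line 31).
First divergence: none — the logs agree in full.
Execution walk:
  tally_events([5, -4, 12, 9, -3, 0]) -> 3  [called from main, line 37]
  verify_load([5, -4, 12, 9, -3, 0], -3) -> 4  [called from main, line 38]
  merge_totals(3, -1) -> 3  [called from resolve_slot, line 31]
  resolve_slot(3, 4) -> 3  [called from main, line 40]
Log line origins:
  1: from main, line 36
  2: from tally_events, line 2
  3: from tally_events, line 7
  4: from verify_load, line 11
  5: from verify_load, line 16
  6: from main, line 39
  7: from merge_totals, line 20
A correct fix: line 22: replace `>` with `<`.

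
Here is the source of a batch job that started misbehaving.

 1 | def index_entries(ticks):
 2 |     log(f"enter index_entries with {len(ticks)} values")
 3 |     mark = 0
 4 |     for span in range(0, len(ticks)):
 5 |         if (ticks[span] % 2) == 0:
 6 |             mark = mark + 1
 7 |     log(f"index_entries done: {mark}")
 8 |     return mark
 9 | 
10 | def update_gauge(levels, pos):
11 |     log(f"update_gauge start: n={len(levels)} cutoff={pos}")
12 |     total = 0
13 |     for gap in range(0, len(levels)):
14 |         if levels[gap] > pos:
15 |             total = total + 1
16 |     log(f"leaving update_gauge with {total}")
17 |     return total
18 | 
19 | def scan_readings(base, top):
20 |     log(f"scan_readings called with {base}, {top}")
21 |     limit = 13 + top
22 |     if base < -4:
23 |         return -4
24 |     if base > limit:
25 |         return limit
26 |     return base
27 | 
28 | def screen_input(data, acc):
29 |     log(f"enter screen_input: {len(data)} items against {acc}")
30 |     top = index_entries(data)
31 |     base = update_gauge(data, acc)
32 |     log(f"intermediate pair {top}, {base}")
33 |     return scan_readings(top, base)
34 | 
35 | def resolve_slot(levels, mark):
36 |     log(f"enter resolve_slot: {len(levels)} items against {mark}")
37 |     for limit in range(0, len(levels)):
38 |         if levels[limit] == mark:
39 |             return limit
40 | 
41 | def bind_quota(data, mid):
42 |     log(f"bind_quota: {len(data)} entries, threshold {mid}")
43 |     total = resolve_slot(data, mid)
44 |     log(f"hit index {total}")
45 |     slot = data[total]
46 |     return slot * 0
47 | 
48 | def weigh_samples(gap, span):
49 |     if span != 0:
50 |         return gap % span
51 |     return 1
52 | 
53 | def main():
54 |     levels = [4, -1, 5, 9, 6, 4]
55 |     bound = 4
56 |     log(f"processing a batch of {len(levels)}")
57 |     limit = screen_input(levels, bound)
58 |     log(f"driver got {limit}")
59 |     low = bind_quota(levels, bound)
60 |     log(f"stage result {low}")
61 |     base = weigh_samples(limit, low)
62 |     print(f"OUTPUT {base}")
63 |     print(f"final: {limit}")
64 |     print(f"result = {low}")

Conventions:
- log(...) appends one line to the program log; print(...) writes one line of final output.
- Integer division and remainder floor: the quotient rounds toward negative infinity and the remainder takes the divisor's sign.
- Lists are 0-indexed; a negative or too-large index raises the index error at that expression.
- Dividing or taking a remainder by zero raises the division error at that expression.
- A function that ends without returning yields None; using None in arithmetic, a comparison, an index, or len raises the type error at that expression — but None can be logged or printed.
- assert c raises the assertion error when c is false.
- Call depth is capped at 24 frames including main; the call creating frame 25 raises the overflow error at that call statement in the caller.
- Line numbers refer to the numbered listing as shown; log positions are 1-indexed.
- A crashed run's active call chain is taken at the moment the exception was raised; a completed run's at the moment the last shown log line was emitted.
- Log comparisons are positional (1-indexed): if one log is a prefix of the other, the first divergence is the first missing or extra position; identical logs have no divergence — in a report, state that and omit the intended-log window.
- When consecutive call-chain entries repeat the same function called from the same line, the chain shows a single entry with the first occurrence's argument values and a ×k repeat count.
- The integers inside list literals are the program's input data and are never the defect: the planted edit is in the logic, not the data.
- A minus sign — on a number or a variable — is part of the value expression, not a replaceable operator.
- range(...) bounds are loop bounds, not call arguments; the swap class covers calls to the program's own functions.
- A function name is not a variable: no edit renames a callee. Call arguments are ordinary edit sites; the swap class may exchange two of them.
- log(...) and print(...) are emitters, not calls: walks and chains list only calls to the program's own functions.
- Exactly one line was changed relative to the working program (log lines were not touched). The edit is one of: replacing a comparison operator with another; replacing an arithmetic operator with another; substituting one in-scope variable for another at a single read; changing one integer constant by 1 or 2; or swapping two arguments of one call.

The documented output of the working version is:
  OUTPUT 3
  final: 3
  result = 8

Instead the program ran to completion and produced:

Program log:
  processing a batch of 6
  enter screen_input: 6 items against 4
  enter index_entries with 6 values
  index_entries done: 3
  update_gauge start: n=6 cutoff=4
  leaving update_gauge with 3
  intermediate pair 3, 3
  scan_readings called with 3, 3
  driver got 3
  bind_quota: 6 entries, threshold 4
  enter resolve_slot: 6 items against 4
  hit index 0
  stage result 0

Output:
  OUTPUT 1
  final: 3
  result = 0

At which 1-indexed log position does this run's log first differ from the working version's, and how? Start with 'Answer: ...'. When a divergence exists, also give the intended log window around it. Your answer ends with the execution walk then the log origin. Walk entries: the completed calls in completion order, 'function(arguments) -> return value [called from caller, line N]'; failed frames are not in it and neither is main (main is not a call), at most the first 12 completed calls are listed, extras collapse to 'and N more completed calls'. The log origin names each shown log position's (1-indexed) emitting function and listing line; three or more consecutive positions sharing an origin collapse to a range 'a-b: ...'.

Answer: position 13 — shown 'stage result 0', intended 'stage result 8'.
Intended log window:
  11: enter resolve_slot: 6 items against 4
  12: hit index 0
  13: stage result 8
Execution walk:
  index_entries([4, -1, 5, 9, 6, 4]) -> 3  [called from screen_input, line 30]
  update_gauge([4, -1, 5, 9, 6, 4], 4) -> 3  [called from screen_input, line 31]
  scan_readings(3, 3) -> 3  [called from screen_input, line 33]
  screen_input([4, -1, 5, 9, 6, 4], 4) -> 3  [called from main, line 57]
  resolve_slot([4, -1, 5, 9, 6, 4], 4) -> 0  [called from bind_quota, line 43]
  bind_quota([4, -1, 5, 9, 6, 4], 4) -> 0  [called from main, line 59]
  weigh_samples(3, 0) -> 1  [called from main, line 61]
Log origins:
  1 — main, line 56
  2 — screen_input, line 29
  3 — index_entries, line 2
  4 — index_entries, line 7
  5 — update_gauge, line 11
  6 — update_gauge, line 16
  7 — screen_input, line 32
  8 — scan_readings, line 20
  9 — main, line 58
  10 — bind_quota, line 42
  11 — resolve_slot, line 36
  12 — bind_quota, line 44
  13 — main, line 60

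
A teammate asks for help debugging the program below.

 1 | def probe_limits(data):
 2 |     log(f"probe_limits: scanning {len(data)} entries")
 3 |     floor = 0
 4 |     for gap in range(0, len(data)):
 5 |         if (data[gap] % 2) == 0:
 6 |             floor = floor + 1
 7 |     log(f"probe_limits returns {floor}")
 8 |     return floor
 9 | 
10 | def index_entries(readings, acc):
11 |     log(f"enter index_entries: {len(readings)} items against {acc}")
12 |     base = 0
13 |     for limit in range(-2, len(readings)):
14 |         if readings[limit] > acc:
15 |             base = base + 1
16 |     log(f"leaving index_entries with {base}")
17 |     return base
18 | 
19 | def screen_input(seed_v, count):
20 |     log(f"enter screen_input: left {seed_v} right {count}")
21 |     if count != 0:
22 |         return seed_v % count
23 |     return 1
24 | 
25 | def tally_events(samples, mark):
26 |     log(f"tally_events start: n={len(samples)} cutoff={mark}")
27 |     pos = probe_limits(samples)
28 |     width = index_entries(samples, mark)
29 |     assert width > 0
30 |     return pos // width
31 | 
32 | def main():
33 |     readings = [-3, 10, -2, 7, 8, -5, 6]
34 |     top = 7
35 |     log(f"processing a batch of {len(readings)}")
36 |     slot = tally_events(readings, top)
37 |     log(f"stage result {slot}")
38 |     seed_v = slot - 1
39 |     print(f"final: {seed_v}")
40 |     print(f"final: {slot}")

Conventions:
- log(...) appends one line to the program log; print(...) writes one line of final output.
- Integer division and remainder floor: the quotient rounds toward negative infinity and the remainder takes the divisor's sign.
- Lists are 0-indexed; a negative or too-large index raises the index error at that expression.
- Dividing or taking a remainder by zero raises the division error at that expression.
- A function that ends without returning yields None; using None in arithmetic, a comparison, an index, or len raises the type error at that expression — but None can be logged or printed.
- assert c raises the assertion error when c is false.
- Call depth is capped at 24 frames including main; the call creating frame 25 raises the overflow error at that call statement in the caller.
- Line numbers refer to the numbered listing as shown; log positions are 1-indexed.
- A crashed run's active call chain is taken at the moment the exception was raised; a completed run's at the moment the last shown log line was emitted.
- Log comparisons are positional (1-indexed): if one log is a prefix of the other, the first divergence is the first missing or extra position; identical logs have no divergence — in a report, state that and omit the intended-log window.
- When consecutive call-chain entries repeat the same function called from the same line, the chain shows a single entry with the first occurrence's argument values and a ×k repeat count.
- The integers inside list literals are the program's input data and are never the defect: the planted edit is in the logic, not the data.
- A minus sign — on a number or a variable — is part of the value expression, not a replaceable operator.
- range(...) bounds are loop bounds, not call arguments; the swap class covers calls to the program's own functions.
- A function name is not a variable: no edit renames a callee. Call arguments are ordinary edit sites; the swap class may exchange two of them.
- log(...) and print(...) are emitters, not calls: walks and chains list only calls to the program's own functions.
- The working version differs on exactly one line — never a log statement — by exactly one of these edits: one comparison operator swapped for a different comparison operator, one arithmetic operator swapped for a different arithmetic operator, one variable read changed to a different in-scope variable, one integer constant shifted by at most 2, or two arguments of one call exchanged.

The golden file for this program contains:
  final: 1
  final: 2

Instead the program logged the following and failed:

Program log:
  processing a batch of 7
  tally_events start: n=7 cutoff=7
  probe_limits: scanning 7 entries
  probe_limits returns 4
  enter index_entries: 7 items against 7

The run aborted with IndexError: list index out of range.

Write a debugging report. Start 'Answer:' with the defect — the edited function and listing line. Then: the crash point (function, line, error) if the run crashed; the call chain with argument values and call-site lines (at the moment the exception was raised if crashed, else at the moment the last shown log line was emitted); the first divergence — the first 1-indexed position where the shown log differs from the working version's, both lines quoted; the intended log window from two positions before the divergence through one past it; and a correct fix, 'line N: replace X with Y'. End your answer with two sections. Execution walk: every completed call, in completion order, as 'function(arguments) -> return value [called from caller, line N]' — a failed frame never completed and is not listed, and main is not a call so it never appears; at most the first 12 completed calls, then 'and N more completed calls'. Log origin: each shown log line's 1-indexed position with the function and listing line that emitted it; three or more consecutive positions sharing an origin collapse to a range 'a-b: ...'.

Answer: the defect is in index_entries at line 13.
Key fact: Only 5 log lines were emitted before the run died; the intended continuation was 'leaving index_entries with 2'.
Crash: index_entries, line 14, IndexError.
Call chain: main -> tally_events([-3, 10, -2, 7, 8, -5, 6], 7) (called at line 36) -> index_entries([-3, 10, -2, 7, 8, -5, 6], 7) (called at line 28).
First divergence: position 6 (shown log ended at 5 lines; the working version continues: 'leaving index_entries with 2').
Intended log window:
  4: probe_limits returns 4
  5: enter index_entries: 7 items against 7
  6: leaving index_entries with 2
  7: stage result 2
Execution walk:
  probe_limits([-3, 10, -2, 7, 8, -5, 6]) -> 4  [called from tally_events, line 27]
Log origin:
  1 — main, line 35
  2 — tally_events, line 26
  3 — probe_limits, line 2
  4 — probe_limits, line 7
  5 — index_entries, line 11
A correct fix: line 13: replace `-2` with `0`.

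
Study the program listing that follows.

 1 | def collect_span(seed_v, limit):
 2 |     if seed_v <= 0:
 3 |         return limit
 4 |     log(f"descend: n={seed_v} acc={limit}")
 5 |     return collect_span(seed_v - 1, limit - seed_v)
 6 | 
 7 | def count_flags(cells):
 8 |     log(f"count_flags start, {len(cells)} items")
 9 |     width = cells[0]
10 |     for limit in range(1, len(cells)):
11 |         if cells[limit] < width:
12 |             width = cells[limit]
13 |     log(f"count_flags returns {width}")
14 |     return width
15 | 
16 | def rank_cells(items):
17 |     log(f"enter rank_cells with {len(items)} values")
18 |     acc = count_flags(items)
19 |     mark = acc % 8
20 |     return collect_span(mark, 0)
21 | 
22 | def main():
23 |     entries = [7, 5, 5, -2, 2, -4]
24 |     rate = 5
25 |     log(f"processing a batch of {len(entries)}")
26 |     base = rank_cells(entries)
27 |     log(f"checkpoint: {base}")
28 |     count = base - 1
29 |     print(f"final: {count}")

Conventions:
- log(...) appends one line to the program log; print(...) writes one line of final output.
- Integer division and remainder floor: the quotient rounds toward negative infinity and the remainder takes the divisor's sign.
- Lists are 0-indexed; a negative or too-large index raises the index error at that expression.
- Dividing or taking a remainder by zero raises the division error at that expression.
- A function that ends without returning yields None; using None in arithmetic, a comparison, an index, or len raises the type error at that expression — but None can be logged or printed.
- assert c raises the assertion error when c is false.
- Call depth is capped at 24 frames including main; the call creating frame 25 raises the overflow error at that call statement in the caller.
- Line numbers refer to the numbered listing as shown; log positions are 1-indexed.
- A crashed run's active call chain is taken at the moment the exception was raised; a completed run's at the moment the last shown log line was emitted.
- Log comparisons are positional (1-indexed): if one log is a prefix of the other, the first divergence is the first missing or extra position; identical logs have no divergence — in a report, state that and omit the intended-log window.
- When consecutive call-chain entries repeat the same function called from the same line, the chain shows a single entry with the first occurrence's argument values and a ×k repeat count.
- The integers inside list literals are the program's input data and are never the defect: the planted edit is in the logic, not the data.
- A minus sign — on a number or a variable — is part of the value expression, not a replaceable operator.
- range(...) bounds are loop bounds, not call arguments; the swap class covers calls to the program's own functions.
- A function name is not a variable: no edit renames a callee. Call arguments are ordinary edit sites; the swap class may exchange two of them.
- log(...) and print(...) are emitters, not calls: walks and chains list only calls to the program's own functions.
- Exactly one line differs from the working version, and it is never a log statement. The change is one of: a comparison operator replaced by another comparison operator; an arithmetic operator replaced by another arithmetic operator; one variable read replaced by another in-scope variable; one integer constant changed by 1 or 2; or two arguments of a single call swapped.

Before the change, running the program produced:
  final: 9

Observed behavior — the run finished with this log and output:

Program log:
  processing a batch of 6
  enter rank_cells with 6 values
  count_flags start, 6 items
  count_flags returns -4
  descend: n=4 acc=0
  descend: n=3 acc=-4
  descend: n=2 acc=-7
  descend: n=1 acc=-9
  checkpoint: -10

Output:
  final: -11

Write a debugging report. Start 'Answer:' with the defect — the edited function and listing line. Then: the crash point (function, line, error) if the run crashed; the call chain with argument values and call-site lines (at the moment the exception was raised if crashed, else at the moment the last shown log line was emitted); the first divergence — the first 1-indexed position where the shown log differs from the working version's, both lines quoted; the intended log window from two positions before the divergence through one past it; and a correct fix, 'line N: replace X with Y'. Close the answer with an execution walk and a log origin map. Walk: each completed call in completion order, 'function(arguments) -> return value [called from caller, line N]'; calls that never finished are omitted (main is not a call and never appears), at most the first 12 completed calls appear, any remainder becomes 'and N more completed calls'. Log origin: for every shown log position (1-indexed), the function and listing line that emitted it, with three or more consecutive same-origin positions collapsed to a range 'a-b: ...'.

Answer: the defect is in collect_span at line 5.
Core observation: The earliest visible damage is log position 6 — 'descend: n=3 acc=-4' rather than the intended 'descend: n=3 acc=4'.
Call chain: main.
First divergence: at position 6 the run shows 'descend: n=3 acc=-4' where the working version logs 'descend: n=3 acc=4'.
Intended log window:
  4: count_flags returns -4
  5: descend: n=4 acc=0
  6: descend: n=3 acc=4
  7: descend: n=2 acc=7
Execution walk:
  count_flags([7, 5, 5, -2, 2, -4]) -> -4  [called from rank_cells, line 18]
  collect_span(0, -10) -> -10  [called from collect_span, line 5]
  collect_span(1, -9) -> -10  [called from collect_span, line 5]
  collect_span(2, -7) -> -10  [called from collect_span, line 5]
  collect_span(3, -4) -> -10  [called from collect_span, line 5]
  collect_span(4, 0) -> -10  [called from rank_cells, line 20]
  rank_cells([7, 5, 5, -2, 2, -4]) -> -10  [called from main, line 26]
Log origin:
  1 — main, line 25
  2 — rank_cells, line 17
  3 — count_flags, line 8
  4 — count_flags, line 13
  5-8 — collect_span, line 4
  9 — main, line 27
A correct fix: line 5: replace `limit - seed_v` with `limit + seed_v`.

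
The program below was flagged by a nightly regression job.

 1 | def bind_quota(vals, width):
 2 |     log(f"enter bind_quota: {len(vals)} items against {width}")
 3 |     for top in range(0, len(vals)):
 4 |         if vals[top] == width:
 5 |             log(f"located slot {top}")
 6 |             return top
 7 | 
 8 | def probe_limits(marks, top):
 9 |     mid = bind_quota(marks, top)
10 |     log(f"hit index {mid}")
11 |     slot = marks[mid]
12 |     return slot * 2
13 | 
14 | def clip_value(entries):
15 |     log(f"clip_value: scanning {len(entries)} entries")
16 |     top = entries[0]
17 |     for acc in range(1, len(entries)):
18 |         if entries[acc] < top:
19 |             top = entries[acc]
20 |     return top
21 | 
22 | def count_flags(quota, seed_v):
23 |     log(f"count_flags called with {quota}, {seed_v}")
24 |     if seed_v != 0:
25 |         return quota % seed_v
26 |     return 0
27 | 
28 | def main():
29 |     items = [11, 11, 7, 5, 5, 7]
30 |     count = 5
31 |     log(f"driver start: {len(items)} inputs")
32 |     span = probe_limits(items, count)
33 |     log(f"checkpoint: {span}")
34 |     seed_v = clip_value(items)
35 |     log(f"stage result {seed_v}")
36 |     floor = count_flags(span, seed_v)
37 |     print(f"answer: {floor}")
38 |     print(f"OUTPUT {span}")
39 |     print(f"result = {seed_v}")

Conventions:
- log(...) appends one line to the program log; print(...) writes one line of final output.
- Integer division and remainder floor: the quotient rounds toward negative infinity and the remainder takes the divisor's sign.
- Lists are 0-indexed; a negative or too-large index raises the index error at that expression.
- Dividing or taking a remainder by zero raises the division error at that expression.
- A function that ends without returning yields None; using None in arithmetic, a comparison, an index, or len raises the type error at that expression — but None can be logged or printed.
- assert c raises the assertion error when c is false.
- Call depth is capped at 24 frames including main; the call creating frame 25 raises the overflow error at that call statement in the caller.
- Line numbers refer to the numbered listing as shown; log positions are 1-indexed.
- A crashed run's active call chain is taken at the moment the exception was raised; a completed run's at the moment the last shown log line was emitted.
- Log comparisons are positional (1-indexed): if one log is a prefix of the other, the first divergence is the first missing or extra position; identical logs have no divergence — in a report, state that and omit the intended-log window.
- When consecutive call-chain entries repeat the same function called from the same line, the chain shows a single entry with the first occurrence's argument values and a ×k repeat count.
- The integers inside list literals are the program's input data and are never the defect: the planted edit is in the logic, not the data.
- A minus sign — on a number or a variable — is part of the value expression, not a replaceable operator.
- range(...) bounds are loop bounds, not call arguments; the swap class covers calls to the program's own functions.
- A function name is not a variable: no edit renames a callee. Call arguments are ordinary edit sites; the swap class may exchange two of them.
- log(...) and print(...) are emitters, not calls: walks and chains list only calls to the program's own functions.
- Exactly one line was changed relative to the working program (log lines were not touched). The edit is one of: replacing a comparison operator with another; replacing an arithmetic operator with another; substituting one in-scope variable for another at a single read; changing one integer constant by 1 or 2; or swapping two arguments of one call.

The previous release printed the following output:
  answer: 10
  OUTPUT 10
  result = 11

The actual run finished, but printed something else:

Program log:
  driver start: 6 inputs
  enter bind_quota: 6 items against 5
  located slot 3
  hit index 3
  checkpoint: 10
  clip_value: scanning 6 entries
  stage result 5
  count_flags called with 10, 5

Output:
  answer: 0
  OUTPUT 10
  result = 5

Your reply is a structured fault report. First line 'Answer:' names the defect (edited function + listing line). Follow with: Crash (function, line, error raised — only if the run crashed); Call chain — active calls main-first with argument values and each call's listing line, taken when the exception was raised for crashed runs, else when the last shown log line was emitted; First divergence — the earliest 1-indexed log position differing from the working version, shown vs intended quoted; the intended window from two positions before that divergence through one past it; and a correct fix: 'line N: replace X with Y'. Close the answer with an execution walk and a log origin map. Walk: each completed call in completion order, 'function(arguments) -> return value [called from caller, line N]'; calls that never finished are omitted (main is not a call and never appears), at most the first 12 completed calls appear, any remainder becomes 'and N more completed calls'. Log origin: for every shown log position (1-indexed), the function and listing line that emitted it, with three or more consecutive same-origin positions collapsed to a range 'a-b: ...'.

Answer: the defect is in clip_value at line 18.
Core observation: Everything matches until log position 7, which reads 'stage result 5' in place of 'stage result 11'.
Call chain: main -> count_flags(10, 5) (called at line 36).
First divergence: position 7 — the shown line 'stage result 5' should read 'stage result 11'.
Intended log window:
  5: checkpoint: 10
  6: clip_value: scanning 6 entries
  7: stage result 11
  8: count_flags called with 10, 11
Execution walk:
  bind_quota([11, 11, 7, 5, 5, 7], 5) -> 3  [called from probe_limits, line 9]
  probe_limits([11, 11, 7, 5, 5, 7], 5) -> 10  [called from main, line 32]
  clip_value([11, 11, 7, 5, 5, 7]) -> 5  [called from main, line 34]
  count_flags(10, 5) -> 0  [called from main, line 36]
Log line origins:
  1 — main, line 31
  2 — bind_quota, line 2
  3 — bind_quota, line 5
  4 — probe_limits, line 10
  5 — main, line 33
  6 — clip_value, line 15
  7 — main, line 35
  8 — count_flags, line 23
A correct fix: line 18: replace `<` with `>`.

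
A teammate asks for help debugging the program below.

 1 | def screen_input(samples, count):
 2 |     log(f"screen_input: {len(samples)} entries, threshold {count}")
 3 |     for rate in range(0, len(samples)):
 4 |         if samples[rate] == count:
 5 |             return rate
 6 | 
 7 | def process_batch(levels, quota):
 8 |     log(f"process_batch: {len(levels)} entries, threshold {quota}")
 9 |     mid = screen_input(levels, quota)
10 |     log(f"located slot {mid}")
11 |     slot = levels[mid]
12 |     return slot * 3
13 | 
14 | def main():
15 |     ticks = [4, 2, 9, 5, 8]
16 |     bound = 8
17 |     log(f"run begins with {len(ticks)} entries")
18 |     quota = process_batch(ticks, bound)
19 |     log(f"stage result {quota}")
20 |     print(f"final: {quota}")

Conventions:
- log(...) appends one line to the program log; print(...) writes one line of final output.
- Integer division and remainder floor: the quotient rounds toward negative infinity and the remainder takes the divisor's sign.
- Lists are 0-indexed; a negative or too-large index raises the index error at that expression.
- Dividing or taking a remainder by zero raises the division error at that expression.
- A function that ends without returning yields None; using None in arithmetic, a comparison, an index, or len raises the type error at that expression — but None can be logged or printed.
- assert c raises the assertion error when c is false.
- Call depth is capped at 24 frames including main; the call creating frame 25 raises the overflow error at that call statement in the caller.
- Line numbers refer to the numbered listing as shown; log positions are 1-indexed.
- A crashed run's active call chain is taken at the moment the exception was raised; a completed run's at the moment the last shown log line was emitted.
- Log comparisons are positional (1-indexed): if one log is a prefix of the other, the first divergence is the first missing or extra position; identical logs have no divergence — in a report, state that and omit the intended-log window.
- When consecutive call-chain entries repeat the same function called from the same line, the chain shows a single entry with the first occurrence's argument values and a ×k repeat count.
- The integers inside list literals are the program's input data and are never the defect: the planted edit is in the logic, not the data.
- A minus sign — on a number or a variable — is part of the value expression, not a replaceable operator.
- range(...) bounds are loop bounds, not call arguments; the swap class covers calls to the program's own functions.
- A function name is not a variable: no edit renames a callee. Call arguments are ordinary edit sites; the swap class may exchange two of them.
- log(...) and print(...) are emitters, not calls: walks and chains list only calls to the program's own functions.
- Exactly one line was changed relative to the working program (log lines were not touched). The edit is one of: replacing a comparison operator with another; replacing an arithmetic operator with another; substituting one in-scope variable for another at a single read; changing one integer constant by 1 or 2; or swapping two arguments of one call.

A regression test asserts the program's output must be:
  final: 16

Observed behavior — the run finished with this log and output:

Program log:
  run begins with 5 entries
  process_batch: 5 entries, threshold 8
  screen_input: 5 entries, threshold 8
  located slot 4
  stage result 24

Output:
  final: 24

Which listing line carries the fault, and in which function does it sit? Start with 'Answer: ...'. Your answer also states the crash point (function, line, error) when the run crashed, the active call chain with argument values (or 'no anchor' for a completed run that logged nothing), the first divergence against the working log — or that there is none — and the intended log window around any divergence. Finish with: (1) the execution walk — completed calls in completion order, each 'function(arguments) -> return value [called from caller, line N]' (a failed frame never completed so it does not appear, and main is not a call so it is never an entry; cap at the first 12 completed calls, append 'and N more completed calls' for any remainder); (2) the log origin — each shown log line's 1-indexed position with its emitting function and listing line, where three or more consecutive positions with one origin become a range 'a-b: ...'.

Answer: the defect is in process_batch at line 12.
Core observation: At log position 5 the runs split — shown 'stage result 24', but the working version logs 'stage result 16'.
Call chain: main.
First divergence: at position 5 the run shows 'stage result 24' where the working version logs 'stage result 16'.
Intended log window:
  3: screen_input: 5 entries, threshold 8
  4: located slot 4
  5: stage result 16
Execution walk:
  screen_input([4, 2, 9, 5, 8], 8) -> 4  [called from process_batch, line 9]
  process_batch([4, 2, 9, 5, 8], 8) -> 24  [called from main, line 18]
Log line origins:
  1: emitted by main (line 17)
  2: emitted by process_batch (line 8)
  3: emitted by screen_input (line 2)
  4: emitted by process_batch (line 10)
  5: emitted by main (line 19)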